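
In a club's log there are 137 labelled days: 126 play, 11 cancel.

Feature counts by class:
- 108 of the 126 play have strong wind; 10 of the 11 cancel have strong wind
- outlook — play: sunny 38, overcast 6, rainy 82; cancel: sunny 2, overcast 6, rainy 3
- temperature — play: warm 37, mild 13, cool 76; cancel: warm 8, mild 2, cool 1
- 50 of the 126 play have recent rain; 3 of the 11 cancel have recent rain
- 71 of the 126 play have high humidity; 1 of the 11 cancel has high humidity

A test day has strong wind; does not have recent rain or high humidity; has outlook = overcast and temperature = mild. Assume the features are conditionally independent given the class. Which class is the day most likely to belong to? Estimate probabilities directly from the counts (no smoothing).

play: (126/137) × (108/126) × (6/126) × (13/126) × (76/126) × (55/126) ≈ 0.00101975
cancel: (11/137) × (10/11) × (6/11) × (2/11) × (8/11) × (10/11) ≈ 0.00478608
Highest score → cancel.

cancel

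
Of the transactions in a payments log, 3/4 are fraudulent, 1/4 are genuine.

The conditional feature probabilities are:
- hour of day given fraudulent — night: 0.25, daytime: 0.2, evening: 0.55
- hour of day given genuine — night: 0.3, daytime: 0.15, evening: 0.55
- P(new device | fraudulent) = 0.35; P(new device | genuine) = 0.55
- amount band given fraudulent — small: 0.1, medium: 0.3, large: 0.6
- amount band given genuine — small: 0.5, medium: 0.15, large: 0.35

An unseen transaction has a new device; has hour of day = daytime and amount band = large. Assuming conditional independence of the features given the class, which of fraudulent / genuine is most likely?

fraudulent: 0.75 × 0.2 × 0.35 × 0.6 = 0.0315
genuine: 0.25 × 0.15 × 0.55 × 0.35 = 0.00721875
Highest score → fraudulent.

fraudulent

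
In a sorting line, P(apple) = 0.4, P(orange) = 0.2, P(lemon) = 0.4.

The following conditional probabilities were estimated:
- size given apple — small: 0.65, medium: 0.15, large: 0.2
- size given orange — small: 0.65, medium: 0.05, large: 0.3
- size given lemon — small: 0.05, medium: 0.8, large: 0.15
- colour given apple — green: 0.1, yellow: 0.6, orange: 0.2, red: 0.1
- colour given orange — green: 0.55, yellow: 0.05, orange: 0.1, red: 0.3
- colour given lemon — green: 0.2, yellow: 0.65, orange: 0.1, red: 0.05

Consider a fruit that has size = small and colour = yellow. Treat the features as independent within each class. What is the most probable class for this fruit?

apple

apple: 0.4 × 0.65 × 0.6 = 0.156
orange: 0.2 × 0.65 × 0.05 = 0.0065
lemon: 0.4 × 0.05 × 0.65 = 0.013
Highest score → apple.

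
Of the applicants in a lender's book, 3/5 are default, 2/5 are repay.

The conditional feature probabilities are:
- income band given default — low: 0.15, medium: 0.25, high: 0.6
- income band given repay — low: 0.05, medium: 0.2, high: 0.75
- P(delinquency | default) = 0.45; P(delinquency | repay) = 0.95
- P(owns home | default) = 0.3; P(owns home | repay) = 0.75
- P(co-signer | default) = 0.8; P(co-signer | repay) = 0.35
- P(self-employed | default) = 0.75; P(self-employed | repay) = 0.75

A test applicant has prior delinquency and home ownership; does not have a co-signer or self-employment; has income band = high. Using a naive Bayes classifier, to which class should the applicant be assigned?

default: 0.6 × 0.6 × 0.45 × 0.3 × (1−0.8) × (1−0.75) = 0.00243
repay: 0.4 × 0.75 × 0.95 × 0.75 × (1−0.35) × (1−0.75) = 0.034734375
Highest score → repay.

repay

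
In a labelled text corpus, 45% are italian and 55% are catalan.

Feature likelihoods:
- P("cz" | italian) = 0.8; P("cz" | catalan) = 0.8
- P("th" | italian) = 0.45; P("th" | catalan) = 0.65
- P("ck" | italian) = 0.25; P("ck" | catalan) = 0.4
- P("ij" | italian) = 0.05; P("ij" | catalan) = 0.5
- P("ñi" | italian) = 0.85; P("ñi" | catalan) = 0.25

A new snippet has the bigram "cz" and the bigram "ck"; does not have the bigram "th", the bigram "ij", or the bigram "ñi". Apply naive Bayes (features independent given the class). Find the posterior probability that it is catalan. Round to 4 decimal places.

italian: 0.45 × 0.8 × (1−0.45) × 0.25 × (1−0.05) × (1−0.85) = 0.00705375
catalan: 0.55 × 0.8 × (1−0.65) × 0.4 × (1−0.5) × (1−0.25) = 0.0231
P(catalan | x) = 0.0231 / 0.03015375 ≈ 0.7661

0.7661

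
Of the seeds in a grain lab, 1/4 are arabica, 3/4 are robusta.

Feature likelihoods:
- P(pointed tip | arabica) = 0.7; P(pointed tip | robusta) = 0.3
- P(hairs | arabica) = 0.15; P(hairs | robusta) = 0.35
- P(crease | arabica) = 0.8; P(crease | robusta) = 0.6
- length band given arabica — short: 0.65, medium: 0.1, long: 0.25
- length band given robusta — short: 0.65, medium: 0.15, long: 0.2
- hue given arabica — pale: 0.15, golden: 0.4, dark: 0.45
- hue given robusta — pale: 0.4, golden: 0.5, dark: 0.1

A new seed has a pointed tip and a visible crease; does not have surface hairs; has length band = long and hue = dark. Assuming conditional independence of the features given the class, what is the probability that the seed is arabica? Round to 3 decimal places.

arabica: 0.25 × 0.7 × (1−0.15) × 0.8 × 0.25 × 0.45 = 0.0133875
robusta: 0.75 × 0.3 × (1−0.35) × 0.6 × 0.2 × 0.1 = 0.001755
P(arabica | x) = 0.0133875 / 0.0151425 ≈ 0.884

0.884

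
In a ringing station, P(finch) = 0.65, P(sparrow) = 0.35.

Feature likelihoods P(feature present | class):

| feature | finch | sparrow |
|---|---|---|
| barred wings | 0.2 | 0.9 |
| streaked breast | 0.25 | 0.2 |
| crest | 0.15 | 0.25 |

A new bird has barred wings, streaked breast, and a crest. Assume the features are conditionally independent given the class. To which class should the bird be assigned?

finch: 0.65 × 0.2 × 0.25 × 0.15 = 0.004875
sparrow: 0.35 × 0.9 × 0.2 × 0.25 = 0.01575
Highest score → sparrow.

sparrow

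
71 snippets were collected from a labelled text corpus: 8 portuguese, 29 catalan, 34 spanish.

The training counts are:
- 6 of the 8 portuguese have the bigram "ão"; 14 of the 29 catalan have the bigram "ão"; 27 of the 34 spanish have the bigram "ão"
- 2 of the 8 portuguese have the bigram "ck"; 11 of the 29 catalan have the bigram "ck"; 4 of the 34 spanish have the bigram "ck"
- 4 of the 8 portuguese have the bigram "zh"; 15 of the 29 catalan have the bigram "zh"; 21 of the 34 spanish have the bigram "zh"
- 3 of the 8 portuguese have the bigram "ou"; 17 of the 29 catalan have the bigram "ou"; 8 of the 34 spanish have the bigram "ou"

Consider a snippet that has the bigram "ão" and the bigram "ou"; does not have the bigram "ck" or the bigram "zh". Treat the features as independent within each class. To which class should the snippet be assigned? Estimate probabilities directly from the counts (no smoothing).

catalan

portuguese: (8/71) × (6/8) × (6/8) × (4/8) × (3/8) ≈ 0.0118838
catalan: (29/71) × (14/29) × (18/29) × (14/29) × (17/29) ≈ 0.0346358
spanish: (34/71) × (27/34) × (30/34) × (13/34) × (8/34) ≈ 0.0301872
Highest score → catalan.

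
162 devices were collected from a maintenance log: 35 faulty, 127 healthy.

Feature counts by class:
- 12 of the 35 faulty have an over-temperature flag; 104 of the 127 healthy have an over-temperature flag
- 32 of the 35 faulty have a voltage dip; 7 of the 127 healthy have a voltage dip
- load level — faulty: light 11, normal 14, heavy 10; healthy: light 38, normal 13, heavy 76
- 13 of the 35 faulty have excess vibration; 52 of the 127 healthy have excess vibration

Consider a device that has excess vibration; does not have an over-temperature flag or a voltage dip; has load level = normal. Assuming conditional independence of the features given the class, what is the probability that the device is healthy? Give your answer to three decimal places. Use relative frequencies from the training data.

0.757

faulty: (35/162) × (23/35) × (3/35) × (14/35) × (13/35) ≈ 0.00180801
healthy: (127/162) × (23/127) × (120/127) × (13/127) × (52/127) ≈ 0.0056225
P(healthy | x) = 0.0056225 / 0.00743051 ≈ 0.757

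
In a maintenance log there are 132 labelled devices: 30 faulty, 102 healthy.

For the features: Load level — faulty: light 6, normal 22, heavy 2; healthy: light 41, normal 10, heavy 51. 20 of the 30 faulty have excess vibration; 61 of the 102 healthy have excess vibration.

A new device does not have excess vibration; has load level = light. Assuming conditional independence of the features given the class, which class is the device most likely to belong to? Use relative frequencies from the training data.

faulty: (30/132) × (6/30) × (10/30) ≈ 0.0151515
healthy: (102/132) × (41/102) × (41/102) ≈ 0.124851
Highest score → healthy.

healthy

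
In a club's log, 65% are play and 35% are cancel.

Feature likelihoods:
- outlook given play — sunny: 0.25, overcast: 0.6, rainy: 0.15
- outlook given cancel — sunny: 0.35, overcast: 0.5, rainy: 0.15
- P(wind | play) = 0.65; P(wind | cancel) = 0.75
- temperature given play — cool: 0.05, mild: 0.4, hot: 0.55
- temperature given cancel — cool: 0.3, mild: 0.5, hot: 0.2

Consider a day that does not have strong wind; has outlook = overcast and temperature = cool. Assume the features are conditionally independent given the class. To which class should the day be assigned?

play: 0.65 × 0.6 × (1−0.65) × 0.05 = 0.006825
cancel: 0.35 × 0.5 × (1−0.75) × 0.3 = 0.013125
Highest score → cancel.

cancel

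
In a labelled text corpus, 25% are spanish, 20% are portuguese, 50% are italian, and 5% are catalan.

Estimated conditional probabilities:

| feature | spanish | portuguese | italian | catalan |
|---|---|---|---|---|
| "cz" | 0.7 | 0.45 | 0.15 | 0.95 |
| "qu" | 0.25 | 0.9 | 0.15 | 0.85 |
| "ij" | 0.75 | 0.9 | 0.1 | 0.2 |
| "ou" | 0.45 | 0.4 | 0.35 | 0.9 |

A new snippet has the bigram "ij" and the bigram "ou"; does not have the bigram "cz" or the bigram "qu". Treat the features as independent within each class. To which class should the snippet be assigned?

spanish: 0.25 × (1−0.7) × (1−0.25) × 0.75 × 0.45 = 0.018984375
portuguese: 0.2 × (1−0.45) × (1−0.9) × 0.9 × 0.4 = 0.00396
italian: 0.5 × (1−0.15) × (1−0.15) × 0.1 × 0.35 = 0.01264375
catalan: 0.05 × (1−0.95) × (1−0.85) × 0.2 × 0.9 = 0.0000675
Highest score → spanish.

spanish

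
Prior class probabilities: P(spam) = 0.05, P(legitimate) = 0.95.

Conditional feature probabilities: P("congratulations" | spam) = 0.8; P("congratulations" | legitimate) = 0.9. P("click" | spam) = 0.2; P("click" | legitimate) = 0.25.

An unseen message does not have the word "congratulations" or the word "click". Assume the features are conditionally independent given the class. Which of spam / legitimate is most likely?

legitimate

spam: 0.05 × (1−0.8) × (1−0.2) = 0.008
legitimate: 0.95 × (1−0.9) × (1−0.25) = 0.07125
Highest score → legitimate.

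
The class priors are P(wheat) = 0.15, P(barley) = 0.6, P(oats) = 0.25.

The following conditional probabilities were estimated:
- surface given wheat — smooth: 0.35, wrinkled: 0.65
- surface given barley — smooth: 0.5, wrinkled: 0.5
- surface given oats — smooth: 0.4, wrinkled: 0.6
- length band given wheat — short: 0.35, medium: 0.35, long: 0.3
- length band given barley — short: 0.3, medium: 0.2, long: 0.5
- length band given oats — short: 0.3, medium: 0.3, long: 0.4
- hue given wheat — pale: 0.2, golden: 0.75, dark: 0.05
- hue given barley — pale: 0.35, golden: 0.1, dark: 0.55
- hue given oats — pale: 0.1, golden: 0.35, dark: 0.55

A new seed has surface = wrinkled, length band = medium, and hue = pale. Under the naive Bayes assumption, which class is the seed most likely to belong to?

wheat: 0.15 × 0.65 × 0.35 × 0.2 = 0.006825
barley: 0.6 × 0.5 × 0.2 × 0.35 = 0.021
oats: 0.25 × 0.6 × 0.3 × 0.1 = 0.0045
Highest score → barley.

barley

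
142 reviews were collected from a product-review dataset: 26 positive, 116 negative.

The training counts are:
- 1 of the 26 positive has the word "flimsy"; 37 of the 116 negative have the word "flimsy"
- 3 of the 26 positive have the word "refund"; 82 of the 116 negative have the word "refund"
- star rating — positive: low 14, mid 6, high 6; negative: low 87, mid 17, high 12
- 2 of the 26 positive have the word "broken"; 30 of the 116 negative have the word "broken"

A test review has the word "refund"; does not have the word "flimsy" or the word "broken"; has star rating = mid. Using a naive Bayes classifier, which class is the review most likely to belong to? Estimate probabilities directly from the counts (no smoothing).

positive: (26/142) × (25/26) × (3/26) × (6/26) × (24/26) ≈ 0.00432728
negative: (116/142) × (79/116) × (82/116) × (17/116) × (86/116) ≈ 0.0427293
Highest score → negative.

negative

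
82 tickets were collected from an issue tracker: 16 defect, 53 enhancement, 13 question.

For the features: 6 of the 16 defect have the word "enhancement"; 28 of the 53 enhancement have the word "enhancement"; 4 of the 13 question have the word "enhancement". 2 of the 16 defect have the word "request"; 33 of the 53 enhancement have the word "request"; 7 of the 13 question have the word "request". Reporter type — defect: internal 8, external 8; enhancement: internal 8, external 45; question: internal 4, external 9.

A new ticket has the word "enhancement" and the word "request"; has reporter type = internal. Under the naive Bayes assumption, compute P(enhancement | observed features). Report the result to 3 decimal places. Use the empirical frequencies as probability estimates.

defect: (16/82) × (6/16) × (2/16) × (8/16) ≈ 0.00457317
enhancement: (53/82) × (28/53) × (33/53) × (8/53) ≈ 0.032092
question: (13/82) × (4/13) × (7/13) × (4/13) ≈ 0.00808197
P(enhancement | x) = 0.032092 / 0.04474714 ≈ 0.717

0.717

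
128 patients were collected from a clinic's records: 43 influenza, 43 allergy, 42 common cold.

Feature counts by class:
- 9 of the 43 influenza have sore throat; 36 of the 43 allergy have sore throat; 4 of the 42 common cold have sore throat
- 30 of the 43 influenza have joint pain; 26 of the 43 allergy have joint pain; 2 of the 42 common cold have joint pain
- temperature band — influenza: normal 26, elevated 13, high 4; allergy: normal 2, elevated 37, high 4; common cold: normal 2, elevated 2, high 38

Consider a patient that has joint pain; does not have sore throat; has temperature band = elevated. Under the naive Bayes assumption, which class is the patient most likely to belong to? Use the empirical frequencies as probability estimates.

influenza: (43/128) × (34/43) × (30/43) × (13/43) ≈ 0.0560269
allergy: (43/128) × (7/43) × (26/43) × (37/43) ≈ 0.0284529
common cold: (42/128) × (38/42) × (2/42) × (2/42) ≈ 0.000673186
Highest score → influenza.

influenza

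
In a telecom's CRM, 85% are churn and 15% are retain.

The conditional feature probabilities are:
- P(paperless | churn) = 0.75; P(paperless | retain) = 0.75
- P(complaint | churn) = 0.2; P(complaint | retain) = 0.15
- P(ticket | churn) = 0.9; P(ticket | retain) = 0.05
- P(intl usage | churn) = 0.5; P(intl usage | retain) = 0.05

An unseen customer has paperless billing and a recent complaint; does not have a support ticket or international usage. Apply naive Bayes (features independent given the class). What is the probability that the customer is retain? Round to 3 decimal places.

churn: 0.85 × 0.75 × 0.2 × (1−0.9) × (1−0.5) = 0.006375
retain: 0.15 × 0.75 × 0.15 × (1−0.05) × (1−0.05) = 0.0152296875
P(retain | x) = 0.0152296875 / 0.0216046875 ≈ 0.705

0.705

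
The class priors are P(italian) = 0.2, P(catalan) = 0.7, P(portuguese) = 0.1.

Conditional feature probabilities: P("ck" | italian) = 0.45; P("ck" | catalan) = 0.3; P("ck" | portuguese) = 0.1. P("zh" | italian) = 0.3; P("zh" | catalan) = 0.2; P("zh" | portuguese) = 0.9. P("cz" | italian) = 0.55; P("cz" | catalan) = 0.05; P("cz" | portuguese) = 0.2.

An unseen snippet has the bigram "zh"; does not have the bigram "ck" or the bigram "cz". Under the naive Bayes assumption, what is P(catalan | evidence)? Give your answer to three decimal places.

0.539

italian: 0.2 × (1−0.45) × 0.3 × (1−0.55) = 0.01485
catalan: 0.7 × (1−0.3) × 0.2 × (1−0.05) = 0.0931
portuguese: 0.1 × (1−0.1) × 0.9 × (1−0.2) = 0.0648
P(catalan | x) = 0.0931 / 0.17275 ≈ 0.539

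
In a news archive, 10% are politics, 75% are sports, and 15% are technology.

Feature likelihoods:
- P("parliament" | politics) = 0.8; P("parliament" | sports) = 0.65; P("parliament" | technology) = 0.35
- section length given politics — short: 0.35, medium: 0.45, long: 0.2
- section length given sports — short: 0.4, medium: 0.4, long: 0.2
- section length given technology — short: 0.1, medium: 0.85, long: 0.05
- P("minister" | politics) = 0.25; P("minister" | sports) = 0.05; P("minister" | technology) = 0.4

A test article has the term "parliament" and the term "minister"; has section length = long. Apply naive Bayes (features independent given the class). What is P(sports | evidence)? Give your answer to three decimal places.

0.491

politics: 0.1 × 0.8 × 0.2 × 0.25 = 0.004
sports: 0.75 × 0.65 × 0.2 × 0.05 = 0.004875
technology: 0.15 × 0.35 × 0.05 × 0.4 = 0.00105
P(sports | x) = 0.004875 / 0.009925 ≈ 0.491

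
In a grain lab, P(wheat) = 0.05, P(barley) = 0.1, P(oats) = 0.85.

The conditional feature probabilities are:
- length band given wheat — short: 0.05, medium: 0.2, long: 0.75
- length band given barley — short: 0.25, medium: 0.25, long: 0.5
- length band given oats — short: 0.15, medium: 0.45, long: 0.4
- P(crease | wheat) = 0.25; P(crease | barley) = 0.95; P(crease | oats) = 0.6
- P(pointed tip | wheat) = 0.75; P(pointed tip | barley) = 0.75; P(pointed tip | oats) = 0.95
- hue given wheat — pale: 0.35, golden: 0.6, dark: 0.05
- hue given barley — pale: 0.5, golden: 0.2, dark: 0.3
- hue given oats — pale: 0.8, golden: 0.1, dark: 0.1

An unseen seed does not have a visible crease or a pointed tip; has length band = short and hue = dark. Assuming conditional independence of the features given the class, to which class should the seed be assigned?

wheat: 0.05 × 0.05 × (1−0.25) × (1−0.75) × 0.05 = 0.0000234375
barley: 0.1 × 0.25 × (1−0.95) × (1−0.75) × 0.3 = 0.00009375
oats: 0.85 × 0.15 × (1−0.6) × (1−0.95) × 0.1 = 0.000255
Highest score → oats.

oats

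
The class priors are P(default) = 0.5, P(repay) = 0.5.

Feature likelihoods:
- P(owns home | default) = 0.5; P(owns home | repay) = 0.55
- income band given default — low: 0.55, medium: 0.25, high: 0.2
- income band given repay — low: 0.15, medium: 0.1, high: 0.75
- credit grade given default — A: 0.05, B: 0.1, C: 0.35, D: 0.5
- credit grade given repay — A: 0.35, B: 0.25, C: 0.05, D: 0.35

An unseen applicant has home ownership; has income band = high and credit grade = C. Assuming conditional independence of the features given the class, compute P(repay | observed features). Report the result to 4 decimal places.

default: 0.5 × 0.5 × 0.2 × 0.35 = 0.0175
repay: 0.5 × 0.55 × 0.75 × 0.05 = 0.0103125
P(repay | x) = 0.0103125 / 0.0278125 ≈ 0.3708

0.3708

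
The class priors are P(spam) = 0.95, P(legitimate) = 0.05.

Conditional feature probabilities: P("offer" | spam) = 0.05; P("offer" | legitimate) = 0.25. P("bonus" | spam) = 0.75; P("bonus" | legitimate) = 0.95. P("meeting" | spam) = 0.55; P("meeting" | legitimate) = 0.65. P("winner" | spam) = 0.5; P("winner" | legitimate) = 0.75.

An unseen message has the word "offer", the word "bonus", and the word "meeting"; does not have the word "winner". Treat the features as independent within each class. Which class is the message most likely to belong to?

spam

spam: 0.95 × 0.05 × 0.75 × 0.55 × (1−0.5) = 0.009796875
legitimate: 0.05 × 0.25 × 0.95 × 0.65 × (1−0.75) = 0.0019296875
Highest score → spam.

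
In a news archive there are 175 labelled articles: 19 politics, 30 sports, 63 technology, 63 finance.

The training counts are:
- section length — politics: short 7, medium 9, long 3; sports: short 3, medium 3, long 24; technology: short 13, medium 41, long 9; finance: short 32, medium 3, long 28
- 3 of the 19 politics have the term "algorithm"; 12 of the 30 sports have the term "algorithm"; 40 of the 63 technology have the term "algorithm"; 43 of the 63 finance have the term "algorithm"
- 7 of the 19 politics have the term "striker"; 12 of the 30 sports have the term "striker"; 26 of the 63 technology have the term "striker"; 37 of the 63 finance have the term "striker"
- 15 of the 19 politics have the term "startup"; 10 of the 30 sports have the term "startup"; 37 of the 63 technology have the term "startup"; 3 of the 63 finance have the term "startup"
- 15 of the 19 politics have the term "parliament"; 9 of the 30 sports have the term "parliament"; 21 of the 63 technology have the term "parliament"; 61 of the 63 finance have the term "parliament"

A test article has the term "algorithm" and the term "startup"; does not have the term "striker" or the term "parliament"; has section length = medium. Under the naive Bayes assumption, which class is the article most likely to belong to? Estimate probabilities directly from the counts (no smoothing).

politics: (19/175) × (9/19) × (3/19) × (12/19) × (15/19) × (4/19) ≈ 0.000852401
sports: (30/175) × (3/30) × (12/30) × (18/30) × (10/30) × (21/30) = 0.00096
technology: (63/175) × (41/63) × (40/63) × (37/63) × (37/63) × (42/63) ≈ 0.0342055
finance: (63/175) × (3/63) × (43/63) × (26/63) × (3/63) × (2/63) ≈ 0.00000729985
Highest score → technology.

technology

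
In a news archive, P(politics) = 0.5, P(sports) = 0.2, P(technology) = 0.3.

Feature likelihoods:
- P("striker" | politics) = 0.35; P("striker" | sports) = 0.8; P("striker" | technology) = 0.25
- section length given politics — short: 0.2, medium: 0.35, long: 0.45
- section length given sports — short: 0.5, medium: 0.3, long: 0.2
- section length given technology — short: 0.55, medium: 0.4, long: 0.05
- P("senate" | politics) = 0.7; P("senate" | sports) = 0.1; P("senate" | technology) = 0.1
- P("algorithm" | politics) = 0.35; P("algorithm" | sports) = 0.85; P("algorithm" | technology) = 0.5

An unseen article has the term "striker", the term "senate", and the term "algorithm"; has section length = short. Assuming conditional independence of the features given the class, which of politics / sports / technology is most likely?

politics: 0.5 × 0.35 × 0.2 × 0.7 × 0.35 = 0.008575
sports: 0.2 × 0.8 × 0.5 × 0.1 × 0.85 = 0.0068
technology: 0.3 × 0.25 × 0.55 × 0.1 × 0.5 = 0.0020625
Highest score → politics.

politics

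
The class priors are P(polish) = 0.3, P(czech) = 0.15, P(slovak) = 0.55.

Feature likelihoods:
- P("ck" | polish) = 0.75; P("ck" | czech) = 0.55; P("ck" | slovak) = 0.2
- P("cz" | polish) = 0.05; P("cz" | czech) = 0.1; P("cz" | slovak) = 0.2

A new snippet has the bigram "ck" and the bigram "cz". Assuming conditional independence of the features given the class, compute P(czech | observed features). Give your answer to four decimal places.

0.1988

polish: 0.3 × 0.75 × 0.05 = 0.01125
czech: 0.15 × 0.55 × 0.1 = 0.00825
slovak: 0.55 × 0.2 × 0.2 = 0.022
P(czech | x) = 0.00825 / 0.0415 ≈ 0.1988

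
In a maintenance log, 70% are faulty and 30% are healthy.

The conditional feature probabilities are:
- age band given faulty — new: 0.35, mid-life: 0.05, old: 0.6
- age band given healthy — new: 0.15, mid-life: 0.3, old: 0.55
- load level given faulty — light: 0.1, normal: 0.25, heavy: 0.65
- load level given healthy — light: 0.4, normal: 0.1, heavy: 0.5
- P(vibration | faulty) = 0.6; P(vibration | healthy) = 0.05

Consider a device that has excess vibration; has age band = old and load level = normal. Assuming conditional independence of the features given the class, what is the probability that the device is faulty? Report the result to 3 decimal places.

faulty: 0.7 × 0.6 × 0.25 × 0.6 = 0.063
healthy: 0.3 × 0.55 × 0.1 × 0.05 = 0.000825
P(faulty | x) = 0.063 / 0.063825 ≈ 0.987

0.987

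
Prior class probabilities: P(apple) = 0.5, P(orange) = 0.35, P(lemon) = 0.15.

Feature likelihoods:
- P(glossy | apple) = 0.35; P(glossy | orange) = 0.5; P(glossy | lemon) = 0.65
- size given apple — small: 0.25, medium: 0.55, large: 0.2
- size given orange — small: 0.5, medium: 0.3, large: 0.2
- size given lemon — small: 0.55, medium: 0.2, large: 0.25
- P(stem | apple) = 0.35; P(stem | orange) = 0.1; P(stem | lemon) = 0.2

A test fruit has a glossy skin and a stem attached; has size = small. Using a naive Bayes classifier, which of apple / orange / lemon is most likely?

apple: 0.5 × 0.35 × 0.25 × 0.35 = 0.0153125
orange: 0.35 × 0.5 × 0.5 × 0.1 = 0.00875
lemon: 0.15 × 0.65 × 0.55 × 0.2 = 0.010725
Highest score → apple.

apple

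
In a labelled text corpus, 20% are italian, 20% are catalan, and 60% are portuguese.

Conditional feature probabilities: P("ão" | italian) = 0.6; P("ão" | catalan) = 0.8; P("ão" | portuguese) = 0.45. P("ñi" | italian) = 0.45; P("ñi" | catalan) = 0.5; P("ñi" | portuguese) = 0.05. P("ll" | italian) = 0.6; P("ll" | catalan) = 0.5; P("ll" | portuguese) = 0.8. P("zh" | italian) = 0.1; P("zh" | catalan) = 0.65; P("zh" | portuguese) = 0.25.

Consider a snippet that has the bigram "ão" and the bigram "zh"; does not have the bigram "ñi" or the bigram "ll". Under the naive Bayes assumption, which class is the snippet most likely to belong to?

italian: 0.2 × 0.6 × (1−0.45) × (1−0.6) × 0.1 = 0.00264
catalan: 0.2 × 0.8 × (1−0.5) × (1−0.5) × 0.65 = 0.026
portuguese: 0.6 × 0.45 × (1−0.05) × (1−0.8) × 0.25 = 0.012825
Highest score → catalan.

catalan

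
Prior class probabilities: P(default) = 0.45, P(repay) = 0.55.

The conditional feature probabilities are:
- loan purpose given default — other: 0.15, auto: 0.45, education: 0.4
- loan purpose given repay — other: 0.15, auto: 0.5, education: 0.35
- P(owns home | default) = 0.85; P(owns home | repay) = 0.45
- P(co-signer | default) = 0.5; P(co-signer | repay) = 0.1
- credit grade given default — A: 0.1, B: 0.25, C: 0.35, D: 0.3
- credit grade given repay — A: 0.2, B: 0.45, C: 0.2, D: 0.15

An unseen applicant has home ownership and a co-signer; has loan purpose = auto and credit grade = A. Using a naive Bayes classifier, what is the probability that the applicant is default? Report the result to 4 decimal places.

0.7766

default: 0.45 × 0.45 × 0.85 × 0.5 × 0.1 = 0.00860625
repay: 0.55 × 0.5 × 0.45 × 0.1 × 0.2 = 0.002475
P(default | x) = 0.00860625 / 0.01108125 ≈ 0.7766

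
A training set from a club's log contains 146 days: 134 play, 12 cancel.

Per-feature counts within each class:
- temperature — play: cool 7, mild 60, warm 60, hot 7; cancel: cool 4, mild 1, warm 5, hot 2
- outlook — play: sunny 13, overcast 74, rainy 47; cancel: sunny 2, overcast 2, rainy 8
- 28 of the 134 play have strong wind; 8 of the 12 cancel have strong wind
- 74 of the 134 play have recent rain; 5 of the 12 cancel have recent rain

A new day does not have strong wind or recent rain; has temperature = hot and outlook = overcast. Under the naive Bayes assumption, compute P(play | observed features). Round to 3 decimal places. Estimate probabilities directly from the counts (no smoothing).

0.955

play: (134/146) × (7/134) × (74/134) × (106/134) × (60/134) ≈ 0.0093782
cancel: (12/146) × (2/12) × (2/12) × (4/12) × (7/12) ≈ 0.000443937
P(play | x) = 0.0093782 / 0.009822137 ≈ 0.955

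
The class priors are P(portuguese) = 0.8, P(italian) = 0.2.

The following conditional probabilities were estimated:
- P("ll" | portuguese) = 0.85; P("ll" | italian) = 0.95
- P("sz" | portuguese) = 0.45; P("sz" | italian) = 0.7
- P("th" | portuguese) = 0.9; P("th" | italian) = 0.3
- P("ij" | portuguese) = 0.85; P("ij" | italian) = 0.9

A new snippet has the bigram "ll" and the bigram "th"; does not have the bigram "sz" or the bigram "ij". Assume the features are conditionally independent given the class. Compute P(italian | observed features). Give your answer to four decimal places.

0.0328

portuguese: 0.8 × 0.85 × (1−0.45) × 0.9 × (1−0.85) = 0.05049
italian: 0.2 × 0.95 × (1−0.7) × 0.3 × (1−0.9) = 0.00171
P(italian | x) = 0.00171 / 0.0522 ≈ 0.0328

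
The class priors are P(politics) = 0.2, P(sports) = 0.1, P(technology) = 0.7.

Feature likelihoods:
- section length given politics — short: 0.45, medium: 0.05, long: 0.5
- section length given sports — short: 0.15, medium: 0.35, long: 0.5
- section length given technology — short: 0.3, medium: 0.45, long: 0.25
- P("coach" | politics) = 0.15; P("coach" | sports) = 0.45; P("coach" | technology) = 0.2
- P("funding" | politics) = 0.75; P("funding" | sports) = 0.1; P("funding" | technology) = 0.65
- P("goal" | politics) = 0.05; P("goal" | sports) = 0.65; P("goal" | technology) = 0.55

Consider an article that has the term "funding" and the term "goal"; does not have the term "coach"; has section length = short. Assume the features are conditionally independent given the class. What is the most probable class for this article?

technology

politics: 0.2 × 0.45 × (1−0.15) × 0.75 × 0.05 = 0.00286875
sports: 0.1 × 0.15 × (1−0.45) × 0.1 × 0.65 = 0.00053625
technology: 0.7 × 0.3 × (1−0.2) × 0.65 × 0.55 = 0.06006
Highest score → technology.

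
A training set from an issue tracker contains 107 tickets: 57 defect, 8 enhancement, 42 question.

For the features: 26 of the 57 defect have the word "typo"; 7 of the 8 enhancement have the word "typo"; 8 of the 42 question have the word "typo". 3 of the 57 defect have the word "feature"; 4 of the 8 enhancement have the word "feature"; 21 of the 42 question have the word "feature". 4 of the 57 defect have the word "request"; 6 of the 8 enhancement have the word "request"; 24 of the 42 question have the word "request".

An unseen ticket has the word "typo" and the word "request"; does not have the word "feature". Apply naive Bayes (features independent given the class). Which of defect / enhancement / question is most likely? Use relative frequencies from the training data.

defect: (57/107) × (26/57) × (54/57) × (4/57) ≈ 0.0161545
enhancement: (8/107) × (7/8) × (4/8) × (6/8) ≈ 0.0245327
question: (42/107) × (8/42) × (21/42) × (24/42) ≈ 0.0213618
Highest score → enhancement.

enhancement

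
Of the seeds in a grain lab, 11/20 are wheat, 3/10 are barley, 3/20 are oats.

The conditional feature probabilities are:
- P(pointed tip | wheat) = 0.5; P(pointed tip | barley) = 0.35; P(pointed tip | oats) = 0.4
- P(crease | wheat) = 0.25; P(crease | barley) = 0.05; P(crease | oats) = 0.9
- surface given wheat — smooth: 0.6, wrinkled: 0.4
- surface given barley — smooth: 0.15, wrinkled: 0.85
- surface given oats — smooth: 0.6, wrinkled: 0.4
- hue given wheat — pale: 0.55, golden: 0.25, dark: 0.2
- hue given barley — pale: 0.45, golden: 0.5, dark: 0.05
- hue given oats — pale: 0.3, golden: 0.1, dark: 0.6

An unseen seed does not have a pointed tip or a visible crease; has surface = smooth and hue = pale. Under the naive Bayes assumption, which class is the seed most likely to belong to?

wheat

wheat: 0.55 × (1−0.5) × (1−0.25) × 0.6 × 0.55 = 0.0680625
barley: 0.3 × (1−0.35) × (1−0.05) × 0.15 × 0.45 = 0.012504375
oats: 0.15 × (1−0.4) × (1−0.9) × 0.6 × 0.3 = 0.00162
Highest score → wheat.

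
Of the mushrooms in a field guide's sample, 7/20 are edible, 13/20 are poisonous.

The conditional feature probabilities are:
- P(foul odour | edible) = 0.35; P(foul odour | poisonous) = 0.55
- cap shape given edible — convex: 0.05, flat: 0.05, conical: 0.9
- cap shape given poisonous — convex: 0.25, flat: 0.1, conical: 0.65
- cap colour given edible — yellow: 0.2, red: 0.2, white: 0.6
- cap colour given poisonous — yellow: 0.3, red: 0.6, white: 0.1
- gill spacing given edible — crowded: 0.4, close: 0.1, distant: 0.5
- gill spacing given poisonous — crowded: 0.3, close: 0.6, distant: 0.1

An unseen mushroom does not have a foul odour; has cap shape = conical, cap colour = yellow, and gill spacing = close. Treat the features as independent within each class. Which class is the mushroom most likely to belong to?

poisonous

edible: 0.35 × (1−0.35) × 0.9 × 0.2 × 0.1 = 0.004095
poisonous: 0.65 × (1−0.55) × 0.65 × 0.3 × 0.6 = 0.0342225
Highest score → poisonous.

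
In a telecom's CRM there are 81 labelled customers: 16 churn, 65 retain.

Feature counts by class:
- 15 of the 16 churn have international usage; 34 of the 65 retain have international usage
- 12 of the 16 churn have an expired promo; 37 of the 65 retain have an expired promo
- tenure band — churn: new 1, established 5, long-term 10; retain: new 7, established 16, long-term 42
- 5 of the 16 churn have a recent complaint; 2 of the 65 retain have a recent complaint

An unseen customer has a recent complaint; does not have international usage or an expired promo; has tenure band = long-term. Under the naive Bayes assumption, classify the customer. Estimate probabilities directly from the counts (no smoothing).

churn: (16/81) × (1/16) × (4/16) × (10/16) × (5/16) ≈ 0.000602816
retain: (65/81) × (31/65) × (28/65) × (42/65) × (2/65) ≈ 0.00327774
Highest score → retain.

retain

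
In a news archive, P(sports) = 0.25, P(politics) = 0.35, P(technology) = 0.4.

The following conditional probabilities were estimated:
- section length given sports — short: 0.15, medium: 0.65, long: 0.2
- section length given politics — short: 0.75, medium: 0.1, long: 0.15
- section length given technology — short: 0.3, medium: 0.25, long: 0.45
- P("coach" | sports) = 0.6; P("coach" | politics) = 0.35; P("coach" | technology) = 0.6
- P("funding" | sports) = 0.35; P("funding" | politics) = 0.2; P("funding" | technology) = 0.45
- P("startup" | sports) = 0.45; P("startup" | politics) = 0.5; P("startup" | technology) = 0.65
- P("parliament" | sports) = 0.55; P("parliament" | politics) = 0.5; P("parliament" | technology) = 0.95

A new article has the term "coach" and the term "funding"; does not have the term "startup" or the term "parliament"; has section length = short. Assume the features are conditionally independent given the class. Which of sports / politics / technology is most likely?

sports: 0.25 × 0.15 × 0.6 × 0.35 × (1−0.45) × (1−0.55) = 0.0019490625
politics: 0.35 × 0.75 × 0.35 × 0.2 × (1−0.5) × (1−0.5) = 0.00459375
technology: 0.4 × 0.3 × 0.6 × 0.45 × (1−0.65) × (1−0.95) = 0.000567
Highest score → politics.

politics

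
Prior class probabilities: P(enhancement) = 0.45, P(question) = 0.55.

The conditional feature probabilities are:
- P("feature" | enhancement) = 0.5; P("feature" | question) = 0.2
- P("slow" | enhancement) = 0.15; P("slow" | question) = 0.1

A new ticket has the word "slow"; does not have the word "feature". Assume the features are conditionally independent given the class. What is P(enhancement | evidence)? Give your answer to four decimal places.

0.4341

enhancement: 0.45 × (1−0.5) × 0.15 = 0.03375
question: 0.55 × (1−0.2) × 0.1 = 0.044
P(enhancement | x) = 0.03375 / 0.07775 ≈ 0.4341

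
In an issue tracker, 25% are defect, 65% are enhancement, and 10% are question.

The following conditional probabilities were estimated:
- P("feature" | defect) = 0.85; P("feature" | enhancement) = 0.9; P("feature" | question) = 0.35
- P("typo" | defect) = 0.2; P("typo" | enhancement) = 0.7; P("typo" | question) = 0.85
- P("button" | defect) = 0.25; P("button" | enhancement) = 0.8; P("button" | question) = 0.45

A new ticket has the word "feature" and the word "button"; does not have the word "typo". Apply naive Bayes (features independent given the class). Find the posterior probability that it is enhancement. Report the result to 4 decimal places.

defect: 0.25 × 0.85 × (1−0.2) × 0.25 = 0.0425
enhancement: 0.65 × 0.9 × (1−0.7) × 0.8 = 0.1404
question: 0.1 × 0.35 × (1−0.85) × 0.45 = 0.0023625
P(enhancement | x) = 0.1404 / 0.1852625 ≈ 0.7578

0.7578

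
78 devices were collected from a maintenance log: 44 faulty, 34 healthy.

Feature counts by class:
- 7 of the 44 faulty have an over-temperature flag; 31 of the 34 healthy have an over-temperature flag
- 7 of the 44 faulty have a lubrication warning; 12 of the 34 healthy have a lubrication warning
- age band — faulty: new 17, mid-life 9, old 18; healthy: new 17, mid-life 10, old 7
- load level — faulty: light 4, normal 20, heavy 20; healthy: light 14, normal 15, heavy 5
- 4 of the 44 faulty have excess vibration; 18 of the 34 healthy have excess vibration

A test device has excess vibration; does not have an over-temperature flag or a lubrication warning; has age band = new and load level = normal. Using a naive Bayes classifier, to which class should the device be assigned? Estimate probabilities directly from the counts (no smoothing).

faulty

faulty: (44/78) × (37/44) × (37/44) × (17/44) × (20/44) × (4/44) ≈ 0.0063685
healthy: (34/78) × (3/34) × (22/34) × (17/34) × (15/34) × (18/34) ≈ 0.00290634
Highest score → faulty.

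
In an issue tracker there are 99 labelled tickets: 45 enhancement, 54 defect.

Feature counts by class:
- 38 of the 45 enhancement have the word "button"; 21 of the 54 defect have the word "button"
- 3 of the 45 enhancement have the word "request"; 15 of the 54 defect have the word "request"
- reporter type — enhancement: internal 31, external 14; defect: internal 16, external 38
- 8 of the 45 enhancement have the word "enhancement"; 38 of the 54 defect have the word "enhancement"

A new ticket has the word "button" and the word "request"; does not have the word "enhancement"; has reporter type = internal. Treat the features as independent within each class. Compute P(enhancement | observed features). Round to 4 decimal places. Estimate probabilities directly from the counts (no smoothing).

0.7370

enhancement: (45/99) × (38/45) × (3/45) × (31/45) × (37/45) ≈ 0.0144942
defect: (54/99) × (21/54) × (15/54) × (16/54) × (16/54) ≈ 0.0051729
P(enhancement | x) = 0.0144942 / 0.0196671 ≈ 0.7370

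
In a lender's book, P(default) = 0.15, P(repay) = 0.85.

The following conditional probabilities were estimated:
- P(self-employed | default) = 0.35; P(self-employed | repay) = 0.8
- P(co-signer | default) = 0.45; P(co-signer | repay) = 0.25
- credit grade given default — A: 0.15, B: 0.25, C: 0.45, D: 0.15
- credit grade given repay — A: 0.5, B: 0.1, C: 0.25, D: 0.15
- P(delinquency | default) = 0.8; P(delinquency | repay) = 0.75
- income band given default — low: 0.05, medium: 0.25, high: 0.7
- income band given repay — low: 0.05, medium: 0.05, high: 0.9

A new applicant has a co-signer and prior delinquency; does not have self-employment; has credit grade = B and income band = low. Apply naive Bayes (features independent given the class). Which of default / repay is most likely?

default

default: 0.15 × (1−0.35) × 0.45 × 0.25 × 0.8 × 0.05 = 0.00043875
repay: 0.85 × (1−0.8) × 0.25 × 0.1 × 0.75 × 0.05 = 0.000159375
Highest score → default.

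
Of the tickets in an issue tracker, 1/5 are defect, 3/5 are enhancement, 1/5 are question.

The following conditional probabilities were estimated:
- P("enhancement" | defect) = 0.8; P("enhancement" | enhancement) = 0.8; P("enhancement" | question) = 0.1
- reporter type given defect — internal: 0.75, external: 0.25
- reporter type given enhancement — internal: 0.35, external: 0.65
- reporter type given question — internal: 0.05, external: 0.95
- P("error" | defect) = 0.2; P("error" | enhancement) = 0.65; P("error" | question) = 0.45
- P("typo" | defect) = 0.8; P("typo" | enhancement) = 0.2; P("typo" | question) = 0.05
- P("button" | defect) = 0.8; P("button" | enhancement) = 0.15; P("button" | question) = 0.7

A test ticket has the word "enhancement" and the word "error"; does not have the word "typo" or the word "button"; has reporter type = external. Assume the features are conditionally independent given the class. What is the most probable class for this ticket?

enhancement

defect: 0.2 × 0.8 × 0.25 × 0.2 × (1−0.8) × (1−0.8) = 0.00032
enhancement: 0.6 × 0.8 × 0.65 × 0.65 × (1−0.2) × (1−0.15) = 0.137904
question: 0.2 × 0.1 × 0.95 × 0.45 × (1−0.05) × (1−0.7) = 0.00243675
Highest score → enhancement.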